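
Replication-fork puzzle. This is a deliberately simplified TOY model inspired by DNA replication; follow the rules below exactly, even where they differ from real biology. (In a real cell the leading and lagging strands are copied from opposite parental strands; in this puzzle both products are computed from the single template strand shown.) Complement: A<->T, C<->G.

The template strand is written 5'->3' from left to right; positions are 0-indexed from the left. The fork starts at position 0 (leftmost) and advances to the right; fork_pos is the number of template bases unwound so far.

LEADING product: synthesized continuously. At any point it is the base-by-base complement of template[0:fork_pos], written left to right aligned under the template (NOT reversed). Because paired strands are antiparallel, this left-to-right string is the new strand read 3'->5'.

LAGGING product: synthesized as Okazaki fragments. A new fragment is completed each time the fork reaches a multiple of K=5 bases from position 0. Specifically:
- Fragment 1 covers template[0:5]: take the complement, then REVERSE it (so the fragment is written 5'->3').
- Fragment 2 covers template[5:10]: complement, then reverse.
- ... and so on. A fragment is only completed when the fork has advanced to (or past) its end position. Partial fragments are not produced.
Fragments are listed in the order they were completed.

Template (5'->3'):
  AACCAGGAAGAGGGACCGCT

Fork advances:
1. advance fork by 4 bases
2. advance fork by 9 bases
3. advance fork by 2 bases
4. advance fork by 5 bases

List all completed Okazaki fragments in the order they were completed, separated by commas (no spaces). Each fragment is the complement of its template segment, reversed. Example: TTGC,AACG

Step 1: advance 4 -> fork_pos = 0 + 4 = 4. Next multiple of 5 is 5 (not reached); still 0 fragment(s).
Step 2: advance 9 -> fork_pos = 4 + 9 = 13. Reached multiple(s) of 5: 5, 10 -> fragments 1-2 completed (2 total).
Step 3: advance 2 -> fork_pos = 13 + 2 = 15. Reached multiple(s) of 5: 15 -> fragment 3 completed (3 total).
Step 4: advance 5 -> fork_pos = 15 + 5 = 20. Reached multiple(s) of 5: 20 -> fragment 4 completed (4 total).
Final fork_pos = 20, so 4 fragment(s) are complete. Build each: template segment -> complement -> reverse.
Fragment 1: template[0:5] = AACCA -> complement TTGGT -> reversed TGGTT
Fragment 2: template[5:10] = GGAAG -> complement CCTTC -> reversed CTTCC
Fragment 3: template[10:15] = AGGGA -> complement TCCCT -> reversed TCCCT
Fragment 4: template[15:20] = CCGCT -> complement GGCGA -> reversed AGCGG

Answer: TGGTT,CTTCC,TCCCT,AGCGG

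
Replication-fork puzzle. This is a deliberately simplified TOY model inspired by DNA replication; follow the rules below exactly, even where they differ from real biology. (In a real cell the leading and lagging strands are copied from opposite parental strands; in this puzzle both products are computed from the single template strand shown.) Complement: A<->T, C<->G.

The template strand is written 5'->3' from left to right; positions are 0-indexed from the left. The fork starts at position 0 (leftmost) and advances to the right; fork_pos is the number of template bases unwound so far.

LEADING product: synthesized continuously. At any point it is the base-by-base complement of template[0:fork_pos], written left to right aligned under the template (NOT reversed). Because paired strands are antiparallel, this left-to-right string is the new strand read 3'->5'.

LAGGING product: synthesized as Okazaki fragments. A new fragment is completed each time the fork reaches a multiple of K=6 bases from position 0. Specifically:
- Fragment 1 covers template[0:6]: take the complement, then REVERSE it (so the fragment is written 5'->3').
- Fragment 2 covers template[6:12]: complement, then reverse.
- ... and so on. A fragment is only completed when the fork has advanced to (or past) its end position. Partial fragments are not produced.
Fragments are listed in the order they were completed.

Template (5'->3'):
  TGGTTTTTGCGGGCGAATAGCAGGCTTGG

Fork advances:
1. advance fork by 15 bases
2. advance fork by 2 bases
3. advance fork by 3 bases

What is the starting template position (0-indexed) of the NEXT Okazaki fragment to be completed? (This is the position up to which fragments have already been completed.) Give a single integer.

Step 1: advance 15 -> fork_pos = 0 + 15 = 15. Reached multiple(s) of 6: 6, 12 -> fragments 1-2 completed (2 total).
Step 2: advance 2 -> fork_pos = 15 + 2 = 17. Next multiple of 6 is 18 (not reached); still 2 fragment(s).
Step 3: advance 3 -> fork_pos = 17 + 3 = 20. Reached multiple(s) of 6: 18 -> fragment 3 completed (3 total).
3 fragment(s) completed, covering template[0:18] (3 x 6 = 18). The next fragment, fragment 4, covers template[18:24], so it starts at position 18.

Answer: 18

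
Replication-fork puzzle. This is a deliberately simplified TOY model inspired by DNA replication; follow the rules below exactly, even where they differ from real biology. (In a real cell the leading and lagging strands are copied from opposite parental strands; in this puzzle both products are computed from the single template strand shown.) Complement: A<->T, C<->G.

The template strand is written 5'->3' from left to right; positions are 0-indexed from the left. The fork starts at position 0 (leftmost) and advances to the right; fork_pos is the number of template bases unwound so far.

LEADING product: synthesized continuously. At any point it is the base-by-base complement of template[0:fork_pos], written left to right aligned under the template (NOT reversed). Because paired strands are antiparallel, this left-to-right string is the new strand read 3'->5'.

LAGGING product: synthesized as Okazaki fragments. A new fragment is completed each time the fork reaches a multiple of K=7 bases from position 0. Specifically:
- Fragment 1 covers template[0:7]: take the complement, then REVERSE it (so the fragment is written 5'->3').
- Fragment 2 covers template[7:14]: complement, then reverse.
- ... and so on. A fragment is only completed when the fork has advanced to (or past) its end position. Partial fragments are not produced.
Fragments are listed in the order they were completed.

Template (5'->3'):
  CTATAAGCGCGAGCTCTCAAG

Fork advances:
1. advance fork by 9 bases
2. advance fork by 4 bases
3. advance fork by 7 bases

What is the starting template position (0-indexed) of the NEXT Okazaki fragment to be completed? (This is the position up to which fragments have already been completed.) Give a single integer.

Step 1: advance 9 -> fork_pos = 0 + 9 = 9. Reached multiple(s) of 7: 7 -> fragment 1 completed (1 total).
Step 2: advance 4 -> fork_pos = 9 + 4 = 13. Next multiple of 7 is 14 (not reached); still 1 fragment(s).
Step 3: advance 7 -> fork_pos = 13 + 7 = 20. Reached multiple(s) of 7: 14 -> fragment 2 completed (2 total).
2 fragment(s) completed, covering template[0:14] (2 x 7 = 14). The next fragment, fragment 3, covers template[14:21], so it starts at position 14.

Answer: 14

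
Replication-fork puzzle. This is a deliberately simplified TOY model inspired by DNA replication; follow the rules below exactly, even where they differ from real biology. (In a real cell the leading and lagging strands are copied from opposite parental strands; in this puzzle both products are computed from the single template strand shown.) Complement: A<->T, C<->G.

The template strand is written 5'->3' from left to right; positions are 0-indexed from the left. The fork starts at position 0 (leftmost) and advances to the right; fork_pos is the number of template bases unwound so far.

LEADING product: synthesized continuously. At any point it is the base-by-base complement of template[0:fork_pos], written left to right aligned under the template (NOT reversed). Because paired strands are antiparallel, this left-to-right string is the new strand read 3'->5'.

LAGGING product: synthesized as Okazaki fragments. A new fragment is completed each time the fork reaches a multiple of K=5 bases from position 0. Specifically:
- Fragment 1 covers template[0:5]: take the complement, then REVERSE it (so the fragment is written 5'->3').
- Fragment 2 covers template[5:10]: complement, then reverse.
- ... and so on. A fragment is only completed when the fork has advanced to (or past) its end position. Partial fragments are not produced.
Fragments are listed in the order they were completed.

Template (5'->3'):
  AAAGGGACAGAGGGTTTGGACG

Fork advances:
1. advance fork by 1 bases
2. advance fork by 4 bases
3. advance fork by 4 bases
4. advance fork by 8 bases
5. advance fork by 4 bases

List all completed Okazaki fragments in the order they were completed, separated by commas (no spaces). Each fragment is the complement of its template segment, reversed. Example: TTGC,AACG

Answer: CCTTT,CTGTC,ACCCT,TCCAA

Derivation:
Step 1: advance 1 -> fork_pos = 0 + 1 = 1. Next multiple of 5 is 5 (not reached); still 0 fragment(s).
Step 2: advance 4 -> fork_pos = 1 + 4 = 5. Reached multiple(s) of 5: 5 -> fragment 1 completed (1 total).
Step 3: advance 4 -> fork_pos = 5 + 4 = 9. Next multiple of 5 is 10 (not reached); still 1 fragment(s).
Step 4: advance 8 -> fork_pos = 9 + 8 = 17. Reached multiple(s) of 5: 10, 15 -> fragments 2-3 completed (3 total).
Step 5: advance 4 -> fork_pos = 17 + 4 = 21. Reached multiple(s) of 5: 20 -> fragment 4 completed (4 total).
Final fork_pos = 21, so 4 fragment(s) are complete. Build each: template segment -> complement -> reverse.
Fragment 1: template[0:5] = AAAGG -> complement TTTCC -> reversed CCTTT
Fragment 2: template[5:10] = GACAG -> complement CTGTC -> reversed CTGTC
Fragment 3: template[10:15] = AGGGT -> complement TCCCA -> reversed ACCCT
Fragment 4: template[15:20] = TTGGA -> complement AACCT -> reversed TCCAA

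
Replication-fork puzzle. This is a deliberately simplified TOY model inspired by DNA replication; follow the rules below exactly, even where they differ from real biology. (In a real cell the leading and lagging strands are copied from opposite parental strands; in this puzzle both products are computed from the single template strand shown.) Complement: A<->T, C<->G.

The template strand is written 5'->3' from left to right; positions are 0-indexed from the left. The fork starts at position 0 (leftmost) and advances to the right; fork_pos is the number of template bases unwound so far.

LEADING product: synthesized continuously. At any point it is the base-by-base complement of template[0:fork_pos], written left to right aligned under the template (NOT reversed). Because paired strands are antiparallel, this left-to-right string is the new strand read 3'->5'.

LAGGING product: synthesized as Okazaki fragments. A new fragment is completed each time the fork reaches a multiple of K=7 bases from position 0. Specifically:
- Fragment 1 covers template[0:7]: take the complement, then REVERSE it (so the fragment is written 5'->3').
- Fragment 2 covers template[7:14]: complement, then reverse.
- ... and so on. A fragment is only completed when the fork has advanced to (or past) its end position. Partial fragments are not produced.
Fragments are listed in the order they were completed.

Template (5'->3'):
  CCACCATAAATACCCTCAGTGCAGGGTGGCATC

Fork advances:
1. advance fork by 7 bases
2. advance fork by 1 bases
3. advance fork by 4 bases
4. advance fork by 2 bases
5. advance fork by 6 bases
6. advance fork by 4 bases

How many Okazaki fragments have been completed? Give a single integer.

Answer: 3

Derivation:
Step 1: advance 7 -> fork_pos = 0 + 7 = 7. Reached multiple(s) of 7: 7 -> fragment 1 completed (1 total).
Step 2: advance 1 -> fork_pos = 7 + 1 = 8. Next multiple of 7 is 14 (not reached); still 1 fragment(s).
Step 3: advance 4 -> fork_pos = 8 + 4 = 12. Next multiple of 7 is 14 (not reached); still 1 fragment(s).
Step 4: advance 2 -> fork_pos = 12 + 2 = 14. Reached multiple(s) of 7: 14 -> fragment 2 completed (2 total).
Step 5: advance 6 -> fork_pos = 14 + 6 = 20. Next multiple of 7 is 21 (not reached); still 2 fragment(s).
Step 6: advance 4 -> fork_pos = 20 + 4 = 24. Reached multiple(s) of 7: 21 -> fragment 3 completed (3 total).
Check: final fork_pos = 24; the multiples of 7 that are <= 24 are 7..21 -> 24 // 7 = 3 completed fragment(s).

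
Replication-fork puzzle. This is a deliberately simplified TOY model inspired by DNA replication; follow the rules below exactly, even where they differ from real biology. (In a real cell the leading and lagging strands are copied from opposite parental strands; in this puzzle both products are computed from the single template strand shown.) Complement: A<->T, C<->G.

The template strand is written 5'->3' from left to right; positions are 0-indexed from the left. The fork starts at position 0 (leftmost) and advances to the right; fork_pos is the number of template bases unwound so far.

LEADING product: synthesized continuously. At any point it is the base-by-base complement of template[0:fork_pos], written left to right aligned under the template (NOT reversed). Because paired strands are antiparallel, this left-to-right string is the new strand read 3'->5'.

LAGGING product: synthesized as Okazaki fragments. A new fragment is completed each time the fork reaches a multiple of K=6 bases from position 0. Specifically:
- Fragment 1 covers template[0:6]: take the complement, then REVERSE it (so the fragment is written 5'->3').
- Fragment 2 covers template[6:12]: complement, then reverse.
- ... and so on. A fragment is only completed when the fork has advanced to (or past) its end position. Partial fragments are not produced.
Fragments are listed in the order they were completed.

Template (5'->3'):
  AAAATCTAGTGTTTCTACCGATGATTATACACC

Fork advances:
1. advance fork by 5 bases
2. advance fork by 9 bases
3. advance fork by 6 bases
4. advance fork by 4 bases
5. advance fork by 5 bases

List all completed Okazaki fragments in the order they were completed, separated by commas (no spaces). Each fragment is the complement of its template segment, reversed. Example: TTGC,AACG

Answer: GATTTT,ACACTA,GTAGAA,TCATCG

Derivation:
Step 1: advance 5 -> fork_pos = 0 + 5 = 5. Next multiple of 6 is 6 (not reached); still 0 fragment(s).
Step 2: advance 9 -> fork_pos = 5 + 9 = 14. Reached multiple(s) of 6: 6, 12 -> fragments 1-2 completed (2 total).
Step 3: advance 6 -> fork_pos = 14 + 6 = 20. Reached multiple(s) of 6: 18 -> fragment 3 completed (3 total).
Step 4: advance 4 -> fork_pos = 20 + 4 = 24. Reached multiple(s) of 6: 24 -> fragment 4 completed (4 total).
Step 5: advance 5 -> fork_pos = 24 + 5 = 29. Next multiple of 6 is 30 (not reached); still 4 fragment(s).
Final fork_pos = 29, so 4 fragment(s) are complete. Build each: template segment -> complement -> reverse.
Fragment 1: template[0:6] = AAAATC -> complement TTTTAG -> reversed GATTTT
Fragment 2: template[6:12] = TAGTGT -> complement ATCACA -> reversed ACACTA
Fragment 3: template[12:18] = TTCTAC -> complement AAGATG -> reversed GTAGAA
Fragment 4: template[18:24] = CGATGA -> complement GCTACT -> reversed TCATCG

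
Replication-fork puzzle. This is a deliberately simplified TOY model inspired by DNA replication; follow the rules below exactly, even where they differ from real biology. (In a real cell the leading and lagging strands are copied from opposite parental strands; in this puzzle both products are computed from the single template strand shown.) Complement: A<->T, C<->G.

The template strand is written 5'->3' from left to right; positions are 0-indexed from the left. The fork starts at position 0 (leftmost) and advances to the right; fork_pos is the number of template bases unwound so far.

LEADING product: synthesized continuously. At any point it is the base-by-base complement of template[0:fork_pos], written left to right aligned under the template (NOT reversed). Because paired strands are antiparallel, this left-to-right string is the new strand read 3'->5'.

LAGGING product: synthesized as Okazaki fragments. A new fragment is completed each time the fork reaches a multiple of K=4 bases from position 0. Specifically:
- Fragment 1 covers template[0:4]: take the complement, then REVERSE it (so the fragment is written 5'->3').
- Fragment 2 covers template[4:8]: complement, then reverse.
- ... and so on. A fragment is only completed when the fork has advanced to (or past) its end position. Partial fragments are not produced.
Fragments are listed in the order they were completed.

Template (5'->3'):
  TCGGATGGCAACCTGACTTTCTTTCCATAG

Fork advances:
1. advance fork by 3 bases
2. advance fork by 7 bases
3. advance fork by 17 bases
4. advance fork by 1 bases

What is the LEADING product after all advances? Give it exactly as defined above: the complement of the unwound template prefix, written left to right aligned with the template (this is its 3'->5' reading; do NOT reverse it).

Step 1: advance 3 -> fork_pos = 0 + 3 = 3.
Step 2: advance 7 -> fork_pos = 3 + 7 = 10.
Step 3: advance 17 -> fork_pos = 10 + 17 = 27.
Step 4: advance 1 -> fork_pos = 27 + 1 = 28.
Unwound prefix: template[0:28] = TCGGATGGCAACCTGACTTTCTTTCCAT
Complement it base by base (A<->T, C<->G), keeping left-to-right order:
  [0:5] TCGGA -> AGCCT
  [5:10] TGGCA -> ACCGT
  [10:15] ACCTG -> TGGAC
  [15:20] ACTTT -> TGAAA
  [20:25] CTTTC -> GAAAG
  [25:28] CAT -> GTA
Concatenate: AGCCTACCGTTGGACTGAAAGAAAGGTA (length 28; written aligned with the template, i.e. 3'->5').

Answer: AGCCTACCGTTGGACTGAAAGAAAGGTA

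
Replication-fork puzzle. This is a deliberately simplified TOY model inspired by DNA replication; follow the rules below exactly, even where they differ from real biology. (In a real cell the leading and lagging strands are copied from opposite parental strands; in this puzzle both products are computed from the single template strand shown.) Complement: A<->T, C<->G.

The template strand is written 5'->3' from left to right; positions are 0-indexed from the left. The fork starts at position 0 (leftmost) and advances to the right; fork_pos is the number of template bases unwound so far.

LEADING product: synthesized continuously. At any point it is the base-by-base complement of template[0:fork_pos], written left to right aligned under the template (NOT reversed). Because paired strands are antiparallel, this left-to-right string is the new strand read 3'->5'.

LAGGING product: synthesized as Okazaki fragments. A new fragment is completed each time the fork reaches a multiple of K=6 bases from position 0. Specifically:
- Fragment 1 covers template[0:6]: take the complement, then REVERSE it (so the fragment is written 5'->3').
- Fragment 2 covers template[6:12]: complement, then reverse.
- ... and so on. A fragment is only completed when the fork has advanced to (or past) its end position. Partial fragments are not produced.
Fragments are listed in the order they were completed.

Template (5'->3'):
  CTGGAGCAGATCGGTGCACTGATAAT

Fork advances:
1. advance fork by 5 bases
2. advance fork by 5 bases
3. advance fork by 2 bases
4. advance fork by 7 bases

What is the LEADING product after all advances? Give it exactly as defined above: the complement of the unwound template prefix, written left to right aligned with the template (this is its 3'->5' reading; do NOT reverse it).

Answer: GACCTCGTCTAGCCACGTG

Derivation:
Step 1: advance 5 -> fork_pos = 0 + 5 = 5.
Step 2: advance 5 -> fork_pos = 5 + 5 = 10.
Step 3: advance 2 -> fork_pos = 10 + 2 = 12.
Step 4: advance 7 -> fork_pos = 12 + 7 = 19.
Unwound prefix: template[0:19] = CTGGAGCAGATCGGTGCAC
Complement it base by base (A<->T, C<->G), keeping left-to-right order:
  [0:5] CTGGA -> GACCT
  [5:10] GCAGA -> CGTCT
  [10:15] TCGGT -> AGCCA
  [15:19] GCAC -> CGTG
Concatenate: GACCTCGTCTAGCCACGTG (length 19; written aligned with the template, i.e. 3'->5').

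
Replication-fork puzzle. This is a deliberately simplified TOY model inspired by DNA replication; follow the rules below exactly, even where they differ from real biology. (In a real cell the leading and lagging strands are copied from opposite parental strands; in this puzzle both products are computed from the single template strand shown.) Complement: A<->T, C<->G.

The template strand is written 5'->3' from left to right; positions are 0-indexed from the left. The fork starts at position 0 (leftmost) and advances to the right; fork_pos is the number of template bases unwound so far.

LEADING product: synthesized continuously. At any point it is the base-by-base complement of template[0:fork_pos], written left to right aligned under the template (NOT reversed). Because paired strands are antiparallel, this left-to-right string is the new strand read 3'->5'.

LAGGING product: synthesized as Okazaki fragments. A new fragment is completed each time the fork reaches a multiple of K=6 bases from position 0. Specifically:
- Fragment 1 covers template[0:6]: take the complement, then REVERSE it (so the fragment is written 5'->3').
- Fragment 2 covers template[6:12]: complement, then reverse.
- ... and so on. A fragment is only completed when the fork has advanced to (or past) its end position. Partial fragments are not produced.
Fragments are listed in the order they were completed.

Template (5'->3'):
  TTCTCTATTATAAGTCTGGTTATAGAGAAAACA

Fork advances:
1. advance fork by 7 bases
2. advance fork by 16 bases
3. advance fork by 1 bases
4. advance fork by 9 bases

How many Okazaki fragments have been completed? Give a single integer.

Step 1: advance 7 -> fork_pos = 0 + 7 = 7. Reached multiple(s) of 6: 6 -> fragment 1 completed (1 total).
Step 2: advance 16 -> fork_pos = 7 + 16 = 23. Reached multiple(s) of 6: 12, 18 -> fragments 2-3 completed (3 total).
Step 3: advance 1 -> fork_pos = 23 + 1 = 24. Reached multiple(s) of 6: 24 -> fragment 4 completed (4 total).
Step 4: advance 9 -> fork_pos = 24 + 9 = 33. Reached multiple(s) of 6: 30 -> fragment 5 completed (5 total).
Check: final fork_pos = 33; the multiples of 6 that are <= 33 are 6..30 -> 33 // 6 = 5 completed fragment(s).

Answer: 5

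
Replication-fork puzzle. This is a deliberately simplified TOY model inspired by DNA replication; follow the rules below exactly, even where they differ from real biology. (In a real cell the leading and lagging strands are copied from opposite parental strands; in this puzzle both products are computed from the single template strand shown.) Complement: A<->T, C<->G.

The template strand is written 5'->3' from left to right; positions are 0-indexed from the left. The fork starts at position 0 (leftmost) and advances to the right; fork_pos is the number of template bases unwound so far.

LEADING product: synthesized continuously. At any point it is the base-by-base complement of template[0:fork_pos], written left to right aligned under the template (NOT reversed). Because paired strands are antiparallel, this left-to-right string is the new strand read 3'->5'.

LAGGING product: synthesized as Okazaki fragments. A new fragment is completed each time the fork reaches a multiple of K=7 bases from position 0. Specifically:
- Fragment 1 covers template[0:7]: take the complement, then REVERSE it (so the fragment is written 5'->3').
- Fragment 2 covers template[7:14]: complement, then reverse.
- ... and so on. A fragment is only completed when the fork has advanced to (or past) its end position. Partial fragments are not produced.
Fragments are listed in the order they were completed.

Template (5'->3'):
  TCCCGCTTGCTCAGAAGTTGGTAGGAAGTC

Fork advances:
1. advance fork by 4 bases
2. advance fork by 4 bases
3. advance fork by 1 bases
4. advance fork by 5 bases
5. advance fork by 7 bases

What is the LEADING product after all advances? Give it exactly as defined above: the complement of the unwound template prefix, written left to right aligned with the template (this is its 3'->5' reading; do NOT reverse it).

Step 1: advance 4 -> fork_pos = 0 + 4 = 4.
Step 2: advance 4 -> fork_pos = 4 + 4 = 8.
Step 3: advance 1 -> fork_pos = 8 + 1 = 9.
Step 4: advance 5 -> fork_pos = 9 + 5 = 14.
Step 5: advance 7 -> fork_pos = 14 + 7 = 21.
Unwound prefix: template[0:21] = TCCCGCTTGCTCAGAAGTTGG
Complement it base by base (A<->T, C<->G), keeping left-to-right order:
  [0:5] TCCCG -> AGGGC
  [5:10] CTTGC -> GAACG
  [10:15] TCAGA -> AGTCT
  [15:20] AGTTG -> TCAAC
  [20:21] G -> C
Concatenate: AGGGCGAACGAGTCTTCAACC (length 21; written aligned with the template, i.e. 3'->5').

Answer: AGGGCGAACGAGTCTTCAACC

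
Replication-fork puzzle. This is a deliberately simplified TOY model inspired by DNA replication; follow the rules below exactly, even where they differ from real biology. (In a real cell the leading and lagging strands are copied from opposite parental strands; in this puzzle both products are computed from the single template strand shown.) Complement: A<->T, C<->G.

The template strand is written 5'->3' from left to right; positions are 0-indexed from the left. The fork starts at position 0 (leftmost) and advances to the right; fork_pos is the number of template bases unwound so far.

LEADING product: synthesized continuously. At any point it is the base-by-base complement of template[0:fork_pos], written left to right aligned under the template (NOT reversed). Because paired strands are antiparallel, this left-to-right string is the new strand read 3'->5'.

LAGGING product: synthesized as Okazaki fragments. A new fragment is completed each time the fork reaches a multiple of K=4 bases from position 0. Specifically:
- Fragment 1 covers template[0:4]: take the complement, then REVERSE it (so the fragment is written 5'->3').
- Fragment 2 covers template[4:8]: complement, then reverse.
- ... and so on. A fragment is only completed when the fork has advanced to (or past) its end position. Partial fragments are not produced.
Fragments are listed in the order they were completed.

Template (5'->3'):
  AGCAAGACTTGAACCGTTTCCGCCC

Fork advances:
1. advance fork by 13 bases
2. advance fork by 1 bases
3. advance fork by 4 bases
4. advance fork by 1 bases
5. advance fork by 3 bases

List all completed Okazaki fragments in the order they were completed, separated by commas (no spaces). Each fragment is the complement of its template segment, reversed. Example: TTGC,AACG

Step 1: advance 13 -> fork_pos = 0 + 13 = 13. Reached multiple(s) of 4: 4, 8, 12 -> fragments 1-3 completed (3 total).
Step 2: advance 1 -> fork_pos = 13 + 1 = 14. Next multiple of 4 is 16 (not reached); still 3 fragment(s).
Step 3: advance 4 -> fork_pos = 14 + 4 = 18. Reached multiple(s) of 4: 16 -> fragment 4 completed (4 total).
Step 4: advance 1 -> fork_pos = 18 + 1 = 19. Next multiple of 4 is 20 (not reached); still 4 fragment(s).
Step 5: advance 3 -> fork_pos = 19 + 3 = 22. Reached multiple(s) of 4: 20 -> fragment 5 completed (5 total).
Final fork_pos = 22, so 5 fragment(s) are complete. Build each: template segment -> complement -> reverse.
Fragment 1: template[0:4] = AGCA -> complement TCGT -> reversed TGCT
Fragment 2: template[4:8] = AGAC -> complement TCTG -> reversed GTCT
Fragment 3: template[8:12] = TTGA -> complement AACT -> reversed TCAA
Fragment 4: template[12:16] = ACCG -> complement TGGC -> reversed CGGT
Fragment 5: template[16:20] = TTTC -> complement AAAG -> reversed GAAA

Answer: TGCT,GTCT,TCAA,CGGT,GAAA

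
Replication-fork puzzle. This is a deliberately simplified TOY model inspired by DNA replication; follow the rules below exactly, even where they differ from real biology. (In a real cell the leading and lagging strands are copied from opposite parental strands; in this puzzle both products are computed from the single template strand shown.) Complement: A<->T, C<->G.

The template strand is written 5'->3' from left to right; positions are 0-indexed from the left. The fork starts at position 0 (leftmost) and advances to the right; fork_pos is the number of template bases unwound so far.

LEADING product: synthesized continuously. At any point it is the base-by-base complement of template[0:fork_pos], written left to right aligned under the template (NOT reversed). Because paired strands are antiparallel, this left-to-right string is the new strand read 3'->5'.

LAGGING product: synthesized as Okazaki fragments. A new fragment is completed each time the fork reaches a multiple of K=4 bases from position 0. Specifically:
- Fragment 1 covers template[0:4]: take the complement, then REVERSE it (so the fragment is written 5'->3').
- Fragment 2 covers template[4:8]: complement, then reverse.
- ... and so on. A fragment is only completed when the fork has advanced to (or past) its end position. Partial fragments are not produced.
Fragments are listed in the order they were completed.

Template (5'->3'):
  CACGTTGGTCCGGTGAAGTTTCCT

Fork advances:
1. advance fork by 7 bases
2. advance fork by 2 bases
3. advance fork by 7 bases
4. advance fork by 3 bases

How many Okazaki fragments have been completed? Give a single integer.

Answer: 4

Derivation:
Step 1: advance 7 -> fork_pos = 0 + 7 = 7. Reached multiple(s) of 4: 4 -> fragment 1 completed (1 total).
Step 2: advance 2 -> fork_pos = 7 + 2 = 9. Reached multiple(s) of 4: 8 -> fragment 2 completed (2 total).
Step 3: advance 7 -> fork_pos = 9 + 7 = 16. Reached multiple(s) of 4: 12, 16 -> fragments 3-4 completed (4 total).
Step 4: advance 3 -> fork_pos = 16 + 3 = 19. Next multiple of 4 is 20 (not reached); still 4 fragment(s).
Check: final fork_pos = 19; the multiples of 4 that are <= 19 are 4..16 -> 19 // 4 = 4 completed fragment(s).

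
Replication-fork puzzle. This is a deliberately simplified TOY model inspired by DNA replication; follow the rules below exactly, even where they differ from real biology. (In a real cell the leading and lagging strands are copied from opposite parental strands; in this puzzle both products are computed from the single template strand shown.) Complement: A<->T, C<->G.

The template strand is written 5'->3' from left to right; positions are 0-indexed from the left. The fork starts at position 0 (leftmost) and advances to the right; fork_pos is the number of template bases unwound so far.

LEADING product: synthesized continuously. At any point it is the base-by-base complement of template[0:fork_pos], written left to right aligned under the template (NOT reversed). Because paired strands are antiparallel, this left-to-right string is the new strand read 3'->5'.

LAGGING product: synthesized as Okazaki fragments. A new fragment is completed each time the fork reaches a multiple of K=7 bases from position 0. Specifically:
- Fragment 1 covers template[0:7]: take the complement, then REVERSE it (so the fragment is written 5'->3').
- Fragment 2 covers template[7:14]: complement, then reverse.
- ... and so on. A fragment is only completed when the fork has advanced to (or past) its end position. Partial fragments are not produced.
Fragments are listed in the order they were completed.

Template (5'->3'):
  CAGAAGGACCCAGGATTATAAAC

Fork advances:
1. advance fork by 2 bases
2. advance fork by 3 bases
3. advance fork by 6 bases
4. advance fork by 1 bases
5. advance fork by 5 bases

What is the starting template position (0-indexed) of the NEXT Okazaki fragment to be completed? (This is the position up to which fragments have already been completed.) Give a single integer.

Answer: 14

Derivation:
Step 1: advance 2 -> fork_pos = 0 + 2 = 2. Next multiple of 7 is 7 (not reached); still 0 fragment(s).
Step 2: advance 3 -> fork_pos = 2 + 3 = 5. Next multiple of 7 is 7 (not reached); still 0 fragment(s).
Step 3: advance 6 -> fork_pos = 5 + 6 = 11. Reached multiple(s) of 7: 7 -> fragment 1 completed (1 total).
Step 4: advance 1 -> fork_pos = 11 + 1 = 12. Next multiple of 7 is 14 (not reached); still 1 fragment(s).
Step 5: advance 5 -> fork_pos = 12 + 5 = 17. Reached multiple(s) of 7: 14 -> fragment 2 completed (2 total).
2 fragment(s) completed, covering template[0:14] (2 x 7 = 14). The next fragment, fragment 3, covers template[14:21], so it starts at position 14.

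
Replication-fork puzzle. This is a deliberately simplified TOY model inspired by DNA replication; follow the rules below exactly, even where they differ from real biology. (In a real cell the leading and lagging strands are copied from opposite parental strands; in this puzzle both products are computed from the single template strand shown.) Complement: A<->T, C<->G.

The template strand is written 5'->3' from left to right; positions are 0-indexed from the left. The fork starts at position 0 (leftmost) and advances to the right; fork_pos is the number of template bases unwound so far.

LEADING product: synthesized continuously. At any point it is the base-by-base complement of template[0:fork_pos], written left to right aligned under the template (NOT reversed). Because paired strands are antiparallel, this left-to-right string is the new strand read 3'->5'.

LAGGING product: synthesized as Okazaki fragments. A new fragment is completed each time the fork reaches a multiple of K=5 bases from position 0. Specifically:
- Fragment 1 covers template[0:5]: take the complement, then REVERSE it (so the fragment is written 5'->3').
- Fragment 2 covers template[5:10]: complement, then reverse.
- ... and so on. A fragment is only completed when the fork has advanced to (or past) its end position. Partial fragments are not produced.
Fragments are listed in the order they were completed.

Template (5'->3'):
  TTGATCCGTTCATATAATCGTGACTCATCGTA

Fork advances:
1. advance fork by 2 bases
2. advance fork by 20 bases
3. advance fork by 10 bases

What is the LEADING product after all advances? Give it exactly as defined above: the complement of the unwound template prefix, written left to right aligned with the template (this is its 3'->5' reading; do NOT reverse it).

Answer: AACTAGGCAAGTATATTAGCACTGAGTAGCAT

Derivation:
Step 1: advance 2 -> fork_pos = 0 + 2 = 2.
Step 2: advance 20 -> fork_pos = 2 + 20 = 22.
Step 3: advance 10 -> fork_pos = 22 + 10 = 32.
Unwound prefix: template[0:32] = TTGATCCGTTCATATAATCGTGACTCATCGTA
Complement it base by base (A<->T, C<->G), keeping left-to-right order:
  [0:5] TTGAT -> AACTA
  [5:10] CCGTT -> GGCAA
  [10:15] CATAT -> GTATA
  [15:20] AATCG -> TTAGC
  [20:25] TGACT -> ACTGA
  [25:30] CATCG -> GTAGC
  [30:32] TA -> AT
Concatenate: AACTAGGCAAGTATATTAGCACTGAGTAGCAT (length 32; written aligned with the template, i.e. 3'->5').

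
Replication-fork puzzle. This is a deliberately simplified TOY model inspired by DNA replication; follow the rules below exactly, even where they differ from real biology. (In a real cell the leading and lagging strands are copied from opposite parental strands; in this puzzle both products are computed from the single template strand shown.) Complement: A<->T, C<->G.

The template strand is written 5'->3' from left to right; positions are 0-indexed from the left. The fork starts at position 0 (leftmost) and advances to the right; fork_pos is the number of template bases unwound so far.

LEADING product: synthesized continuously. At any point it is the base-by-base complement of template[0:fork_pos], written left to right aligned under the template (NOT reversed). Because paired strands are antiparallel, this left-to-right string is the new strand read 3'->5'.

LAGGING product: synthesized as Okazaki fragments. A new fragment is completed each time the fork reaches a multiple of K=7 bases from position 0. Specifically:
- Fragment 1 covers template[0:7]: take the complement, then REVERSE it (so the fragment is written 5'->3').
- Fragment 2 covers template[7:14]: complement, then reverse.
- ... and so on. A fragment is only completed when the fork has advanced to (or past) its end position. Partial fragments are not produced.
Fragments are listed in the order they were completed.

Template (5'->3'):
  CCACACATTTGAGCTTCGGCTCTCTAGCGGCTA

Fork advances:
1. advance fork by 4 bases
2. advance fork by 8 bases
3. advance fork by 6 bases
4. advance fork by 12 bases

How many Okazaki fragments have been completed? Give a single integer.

Step 1: advance 4 -> fork_pos = 0 + 4 = 4. Next multiple of 7 is 7 (not reached); still 0 fragment(s).
Step 2: advance 8 -> fork_pos = 4 + 8 = 12. Reached multiple(s) of 7: 7 -> fragment 1 completed (1 total).
Step 3: advance 6 -> fork_pos = 12 + 6 = 18. Reached multiple(s) of 7: 14 -> fragment 2 completed (2 total).
Step 4: advance 12 -> fork_pos = 18 + 12 = 30. Reached multiple(s) of 7: 21, 28 -> fragments 3-4 completed (4 total).
Check: final fork_pos = 30; the multiples of 7 that are <= 30 are 7..28 -> 30 // 7 = 4 completed fragment(s).

Answer: 4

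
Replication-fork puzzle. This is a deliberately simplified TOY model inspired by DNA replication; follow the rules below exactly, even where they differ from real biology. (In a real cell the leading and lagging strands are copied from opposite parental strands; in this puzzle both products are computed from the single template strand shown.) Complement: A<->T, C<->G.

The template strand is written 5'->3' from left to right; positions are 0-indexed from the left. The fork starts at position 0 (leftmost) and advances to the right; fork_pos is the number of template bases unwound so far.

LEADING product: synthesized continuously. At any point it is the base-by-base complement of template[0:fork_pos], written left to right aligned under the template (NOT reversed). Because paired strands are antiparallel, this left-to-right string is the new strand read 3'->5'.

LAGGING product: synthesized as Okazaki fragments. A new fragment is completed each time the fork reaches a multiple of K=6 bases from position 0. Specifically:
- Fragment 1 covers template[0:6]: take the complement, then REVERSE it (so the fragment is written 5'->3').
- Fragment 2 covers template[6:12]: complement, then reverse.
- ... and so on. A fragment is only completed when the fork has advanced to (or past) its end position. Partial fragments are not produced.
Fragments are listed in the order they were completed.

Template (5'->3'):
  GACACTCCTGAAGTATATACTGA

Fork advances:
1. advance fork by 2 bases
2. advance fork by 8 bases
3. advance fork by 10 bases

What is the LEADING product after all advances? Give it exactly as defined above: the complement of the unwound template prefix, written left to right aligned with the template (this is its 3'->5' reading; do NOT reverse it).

Answer: CTGTGAGGACTTCATATATG

Derivation:
Step 1: advance 2 -> fork_pos = 0 + 2 = 2.
Step 2: advance 8 -> fork_pos = 2 + 8 = 10.
Step 3: advance 10 -> fork_pos = 10 + 10 = 20.
Unwound prefix: template[0:20] = GACACTCCTGAAGTATATAC
Complement it base by base (A<->T, C<->G), keeping left-to-right order:
  [0:5] GACAC -> CTGTG
  [5:10] TCCTG -> AGGAC
  [10:15] AAGTA -> TTCAT
  [15:20] TATAC -> ATATG
Concatenate: CTGTGAGGACTTCATATATG (length 20; written aligned with the template, i.e. 3'->5').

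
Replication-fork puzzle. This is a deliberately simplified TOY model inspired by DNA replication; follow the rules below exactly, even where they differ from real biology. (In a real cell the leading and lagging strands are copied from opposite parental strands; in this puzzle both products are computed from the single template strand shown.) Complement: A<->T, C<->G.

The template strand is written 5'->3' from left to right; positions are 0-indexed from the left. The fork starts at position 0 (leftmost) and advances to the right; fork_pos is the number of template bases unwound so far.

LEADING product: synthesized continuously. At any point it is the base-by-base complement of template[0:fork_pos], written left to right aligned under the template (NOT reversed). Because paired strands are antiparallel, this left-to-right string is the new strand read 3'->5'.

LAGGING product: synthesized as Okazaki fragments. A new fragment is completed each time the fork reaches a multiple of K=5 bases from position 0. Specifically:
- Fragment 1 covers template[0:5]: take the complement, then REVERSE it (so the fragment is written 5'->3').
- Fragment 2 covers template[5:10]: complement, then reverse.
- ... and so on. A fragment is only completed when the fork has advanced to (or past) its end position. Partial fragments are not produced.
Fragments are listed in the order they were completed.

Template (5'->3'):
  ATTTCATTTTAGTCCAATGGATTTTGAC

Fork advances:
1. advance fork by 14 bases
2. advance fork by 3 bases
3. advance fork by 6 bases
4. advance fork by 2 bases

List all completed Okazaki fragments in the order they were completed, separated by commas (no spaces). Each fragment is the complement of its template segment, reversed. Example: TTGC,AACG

Answer: GAAAT,AAAAT,GGACT,CCATT,AAAAT

Derivation:
Step 1: advance 14 -> fork_pos = 0 + 14 = 14. Reached multiple(s) of 5: 5, 10 -> fragments 1-2 completed (2 total).
Step 2: advance 3 -> fork_pos = 14 + 3 = 17. Reached multiple(s) of 5: 15 -> fragment 3 completed (3 total).
Step 3: advance 6 -> fork_pos = 17 + 6 = 23. Reached multiple(s) of 5: 20 -> fragment 4 completed (4 total).
Step 4: advance 2 -> fork_pos = 23 + 2 = 25. Reached multiple(s) of 5: 25 -> fragment 5 completed (5 total).
Final fork_pos = 25, so 5 fragment(s) are complete. Build each: template segment -> complement -> reverse.
Fragment 1: template[0:5] = ATTTC -> complement TAAAG -> reversed GAAAT
Fragment 2: template[5:10] = ATTTT -> complement TAAAA -> reversed AAAAT
Fragment 3: template[10:15] = AGTCC -> complement TCAGG -> reversed GGACT
Fragment 4: template[15:20] = AATGG -> complement TTACC -> reversed CCATT
Fragment 5: template[20:25] = ATTTT -> complement TAAAA -> reversed AAAAT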